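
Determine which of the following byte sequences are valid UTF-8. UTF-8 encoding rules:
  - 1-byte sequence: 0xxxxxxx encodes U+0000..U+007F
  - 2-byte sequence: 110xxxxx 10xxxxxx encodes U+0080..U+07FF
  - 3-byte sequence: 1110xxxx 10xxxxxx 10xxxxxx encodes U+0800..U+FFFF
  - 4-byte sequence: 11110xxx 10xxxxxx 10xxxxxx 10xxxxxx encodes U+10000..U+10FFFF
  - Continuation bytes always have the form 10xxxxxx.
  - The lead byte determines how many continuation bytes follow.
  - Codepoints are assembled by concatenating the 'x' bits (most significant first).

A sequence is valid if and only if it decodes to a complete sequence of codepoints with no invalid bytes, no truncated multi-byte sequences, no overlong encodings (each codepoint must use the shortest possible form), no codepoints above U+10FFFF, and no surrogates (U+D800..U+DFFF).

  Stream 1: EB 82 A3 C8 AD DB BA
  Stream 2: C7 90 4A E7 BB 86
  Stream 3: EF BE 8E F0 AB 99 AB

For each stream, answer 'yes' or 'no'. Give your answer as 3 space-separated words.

Stream 1: decodes cleanly. VALID
Stream 2: decodes cleanly. VALID
Stream 3: decodes cleanly. VALID

Answer: yes yes yes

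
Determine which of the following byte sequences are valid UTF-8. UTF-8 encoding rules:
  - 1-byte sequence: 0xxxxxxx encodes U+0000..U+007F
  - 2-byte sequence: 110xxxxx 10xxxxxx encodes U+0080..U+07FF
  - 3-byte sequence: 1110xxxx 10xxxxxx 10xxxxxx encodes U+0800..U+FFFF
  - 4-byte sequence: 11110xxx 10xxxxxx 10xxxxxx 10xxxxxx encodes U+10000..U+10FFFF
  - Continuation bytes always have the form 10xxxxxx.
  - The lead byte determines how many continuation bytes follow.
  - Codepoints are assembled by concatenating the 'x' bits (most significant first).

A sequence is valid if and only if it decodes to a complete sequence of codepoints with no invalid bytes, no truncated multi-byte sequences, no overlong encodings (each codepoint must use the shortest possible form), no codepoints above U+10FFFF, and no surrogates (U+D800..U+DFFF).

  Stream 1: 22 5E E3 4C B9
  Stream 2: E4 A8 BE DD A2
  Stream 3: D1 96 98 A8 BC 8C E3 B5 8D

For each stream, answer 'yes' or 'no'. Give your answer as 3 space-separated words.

Answer: no yes no

Derivation:
Stream 1: error at byte offset 3. INVALID
Stream 2: decodes cleanly. VALID
Stream 3: error at byte offset 2. INVALID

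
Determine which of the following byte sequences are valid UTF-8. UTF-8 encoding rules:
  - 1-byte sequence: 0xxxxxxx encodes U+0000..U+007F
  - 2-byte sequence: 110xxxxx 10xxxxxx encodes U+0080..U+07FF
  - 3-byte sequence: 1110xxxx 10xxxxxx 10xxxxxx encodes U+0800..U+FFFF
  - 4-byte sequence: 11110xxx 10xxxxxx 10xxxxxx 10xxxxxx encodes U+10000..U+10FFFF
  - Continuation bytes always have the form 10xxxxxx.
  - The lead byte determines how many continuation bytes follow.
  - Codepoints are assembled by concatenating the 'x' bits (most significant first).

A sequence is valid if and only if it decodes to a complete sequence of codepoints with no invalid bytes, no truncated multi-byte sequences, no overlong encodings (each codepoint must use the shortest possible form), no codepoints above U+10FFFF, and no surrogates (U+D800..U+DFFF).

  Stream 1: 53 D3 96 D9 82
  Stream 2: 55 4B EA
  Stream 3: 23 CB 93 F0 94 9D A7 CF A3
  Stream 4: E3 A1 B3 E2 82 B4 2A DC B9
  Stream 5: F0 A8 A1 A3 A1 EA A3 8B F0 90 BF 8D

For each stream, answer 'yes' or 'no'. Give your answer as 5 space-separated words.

Answer: yes no yes yes no

Derivation:
Stream 1: decodes cleanly. VALID
Stream 2: error at byte offset 3. INVALID
Stream 3: decodes cleanly. VALID
Stream 4: decodes cleanly. VALID
Stream 5: error at byte offset 4. INVALID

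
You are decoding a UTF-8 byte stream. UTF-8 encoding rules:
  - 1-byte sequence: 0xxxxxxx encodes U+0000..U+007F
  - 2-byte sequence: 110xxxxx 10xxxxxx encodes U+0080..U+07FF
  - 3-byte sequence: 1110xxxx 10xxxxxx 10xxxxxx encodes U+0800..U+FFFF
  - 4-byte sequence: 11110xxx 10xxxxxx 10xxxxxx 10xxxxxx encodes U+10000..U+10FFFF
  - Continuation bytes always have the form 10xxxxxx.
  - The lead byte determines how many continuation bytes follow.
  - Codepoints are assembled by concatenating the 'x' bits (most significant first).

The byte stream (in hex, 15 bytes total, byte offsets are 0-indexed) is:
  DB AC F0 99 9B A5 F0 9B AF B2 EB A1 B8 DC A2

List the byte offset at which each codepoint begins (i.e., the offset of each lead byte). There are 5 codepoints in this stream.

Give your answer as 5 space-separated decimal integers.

Byte[0]=DB: 2-byte lead, need 1 cont bytes. acc=0x1B
Byte[1]=AC: continuation. acc=(acc<<6)|0x2C=0x6EC
Completed: cp=U+06EC (starts at byte 0)
Byte[2]=F0: 4-byte lead, need 3 cont bytes. acc=0x0
Byte[3]=99: continuation. acc=(acc<<6)|0x19=0x19
Byte[4]=9B: continuation. acc=(acc<<6)|0x1B=0x65B
Byte[5]=A5: continuation. acc=(acc<<6)|0x25=0x196E5
Completed: cp=U+196E5 (starts at byte 2)
Byte[6]=F0: 4-byte lead, need 3 cont bytes. acc=0x0
Byte[7]=9B: continuation. acc=(acc<<6)|0x1B=0x1B
Byte[8]=AF: continuation. acc=(acc<<6)|0x2F=0x6EF
Byte[9]=B2: continuation. acc=(acc<<6)|0x32=0x1BBF2
Completed: cp=U+1BBF2 (starts at byte 6)
Byte[10]=EB: 3-byte lead, need 2 cont bytes. acc=0xB
Byte[11]=A1: continuation. acc=(acc<<6)|0x21=0x2E1
Byte[12]=B8: continuation. acc=(acc<<6)|0x38=0xB878
Completed: cp=U+B878 (starts at byte 10)
Byte[13]=DC: 2-byte lead, need 1 cont bytes. acc=0x1C
Byte[14]=A2: continuation. acc=(acc<<6)|0x22=0x722
Completed: cp=U+0722 (starts at byte 13)

Answer: 0 2 6 10 13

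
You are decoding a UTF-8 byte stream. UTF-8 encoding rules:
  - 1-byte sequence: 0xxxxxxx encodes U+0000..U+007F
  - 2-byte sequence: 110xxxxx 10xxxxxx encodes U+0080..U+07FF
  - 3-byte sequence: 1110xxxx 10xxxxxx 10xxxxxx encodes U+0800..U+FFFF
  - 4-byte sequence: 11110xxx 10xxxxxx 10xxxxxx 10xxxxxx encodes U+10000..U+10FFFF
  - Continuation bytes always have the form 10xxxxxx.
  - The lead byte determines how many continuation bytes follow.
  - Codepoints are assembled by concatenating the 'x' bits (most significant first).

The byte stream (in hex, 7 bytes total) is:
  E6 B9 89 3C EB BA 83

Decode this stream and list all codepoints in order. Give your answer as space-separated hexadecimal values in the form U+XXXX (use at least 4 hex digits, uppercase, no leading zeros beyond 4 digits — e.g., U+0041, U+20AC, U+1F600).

Byte[0]=E6: 3-byte lead, need 2 cont bytes. acc=0x6
Byte[1]=B9: continuation. acc=(acc<<6)|0x39=0x1B9
Byte[2]=89: continuation. acc=(acc<<6)|0x09=0x6E49
Completed: cp=U+6E49 (starts at byte 0)
Byte[3]=3C: 1-byte ASCII. cp=U+003C
Byte[4]=EB: 3-byte lead, need 2 cont bytes. acc=0xB
Byte[5]=BA: continuation. acc=(acc<<6)|0x3A=0x2FA
Byte[6]=83: continuation. acc=(acc<<6)|0x03=0xBE83
Completed: cp=U+BE83 (starts at byte 4)

Answer: U+6E49 U+003C U+BE83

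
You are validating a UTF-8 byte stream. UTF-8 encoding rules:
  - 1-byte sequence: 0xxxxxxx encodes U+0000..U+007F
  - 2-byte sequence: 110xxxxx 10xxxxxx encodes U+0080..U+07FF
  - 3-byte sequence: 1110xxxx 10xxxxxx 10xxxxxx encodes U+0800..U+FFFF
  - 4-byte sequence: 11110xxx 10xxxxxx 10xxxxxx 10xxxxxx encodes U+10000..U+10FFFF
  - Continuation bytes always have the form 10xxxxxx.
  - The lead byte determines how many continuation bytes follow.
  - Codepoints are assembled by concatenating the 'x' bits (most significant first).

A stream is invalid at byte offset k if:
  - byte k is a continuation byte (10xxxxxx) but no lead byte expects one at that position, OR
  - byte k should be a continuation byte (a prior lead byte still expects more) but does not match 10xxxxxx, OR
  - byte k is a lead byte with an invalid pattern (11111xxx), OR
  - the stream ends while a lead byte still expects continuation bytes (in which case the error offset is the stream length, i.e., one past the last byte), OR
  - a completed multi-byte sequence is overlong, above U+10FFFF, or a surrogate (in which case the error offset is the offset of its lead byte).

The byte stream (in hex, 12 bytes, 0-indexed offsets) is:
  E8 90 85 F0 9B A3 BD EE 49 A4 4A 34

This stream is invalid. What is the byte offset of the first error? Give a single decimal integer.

Byte[0]=E8: 3-byte lead, need 2 cont bytes. acc=0x8
Byte[1]=90: continuation. acc=(acc<<6)|0x10=0x210
Byte[2]=85: continuation. acc=(acc<<6)|0x05=0x8405
Completed: cp=U+8405 (starts at byte 0)
Byte[3]=F0: 4-byte lead, need 3 cont bytes. acc=0x0
Byte[4]=9B: continuation. acc=(acc<<6)|0x1B=0x1B
Byte[5]=A3: continuation. acc=(acc<<6)|0x23=0x6E3
Byte[6]=BD: continuation. acc=(acc<<6)|0x3D=0x1B8FD
Completed: cp=U+1B8FD (starts at byte 3)
Byte[7]=EE: 3-byte lead, need 2 cont bytes. acc=0xE
Byte[8]=49: expected 10xxxxxx continuation. INVALID

Answer: 8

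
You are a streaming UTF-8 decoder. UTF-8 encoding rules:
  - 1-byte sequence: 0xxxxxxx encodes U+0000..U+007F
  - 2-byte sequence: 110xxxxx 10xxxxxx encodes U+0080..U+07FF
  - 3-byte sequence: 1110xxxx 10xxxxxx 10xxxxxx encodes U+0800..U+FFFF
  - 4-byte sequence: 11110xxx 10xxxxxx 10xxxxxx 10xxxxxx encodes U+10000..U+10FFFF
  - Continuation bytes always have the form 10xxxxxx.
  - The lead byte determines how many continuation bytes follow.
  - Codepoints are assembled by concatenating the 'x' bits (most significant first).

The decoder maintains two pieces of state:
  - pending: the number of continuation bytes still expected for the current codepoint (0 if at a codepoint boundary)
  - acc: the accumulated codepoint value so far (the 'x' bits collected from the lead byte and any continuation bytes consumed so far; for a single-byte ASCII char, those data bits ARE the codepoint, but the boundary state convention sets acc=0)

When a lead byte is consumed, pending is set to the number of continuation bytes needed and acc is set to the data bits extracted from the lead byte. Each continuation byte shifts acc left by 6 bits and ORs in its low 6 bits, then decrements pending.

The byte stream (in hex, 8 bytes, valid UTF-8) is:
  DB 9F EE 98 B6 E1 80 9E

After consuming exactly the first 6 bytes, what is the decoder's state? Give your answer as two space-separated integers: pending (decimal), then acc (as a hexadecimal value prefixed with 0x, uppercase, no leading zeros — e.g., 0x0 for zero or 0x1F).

Answer: 2 0x1

Derivation:
Byte[0]=DB: 2-byte lead. pending=1, acc=0x1B
Byte[1]=9F: continuation. acc=(acc<<6)|0x1F=0x6DF, pending=0
Byte[2]=EE: 3-byte lead. pending=2, acc=0xE
Byte[3]=98: continuation. acc=(acc<<6)|0x18=0x398, pending=1
Byte[4]=B6: continuation. acc=(acc<<6)|0x36=0xE636, pending=0
Byte[5]=E1: 3-byte lead. pending=2, acc=0x1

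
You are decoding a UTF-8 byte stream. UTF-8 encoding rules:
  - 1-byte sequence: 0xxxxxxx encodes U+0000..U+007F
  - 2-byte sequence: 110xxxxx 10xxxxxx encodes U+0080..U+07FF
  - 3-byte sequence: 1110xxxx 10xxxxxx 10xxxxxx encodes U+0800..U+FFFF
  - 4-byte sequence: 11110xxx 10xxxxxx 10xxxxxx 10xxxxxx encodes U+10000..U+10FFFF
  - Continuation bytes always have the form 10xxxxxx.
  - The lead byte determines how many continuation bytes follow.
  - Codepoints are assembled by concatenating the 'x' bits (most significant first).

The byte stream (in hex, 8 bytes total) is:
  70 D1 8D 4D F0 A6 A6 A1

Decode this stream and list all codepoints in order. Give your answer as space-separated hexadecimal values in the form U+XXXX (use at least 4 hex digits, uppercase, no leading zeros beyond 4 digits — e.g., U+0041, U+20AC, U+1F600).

Byte[0]=70: 1-byte ASCII. cp=U+0070
Byte[1]=D1: 2-byte lead, need 1 cont bytes. acc=0x11
Byte[2]=8D: continuation. acc=(acc<<6)|0x0D=0x44D
Completed: cp=U+044D (starts at byte 1)
Byte[3]=4D: 1-byte ASCII. cp=U+004D
Byte[4]=F0: 4-byte lead, need 3 cont bytes. acc=0x0
Byte[5]=A6: continuation. acc=(acc<<6)|0x26=0x26
Byte[6]=A6: continuation. acc=(acc<<6)|0x26=0x9A6
Byte[7]=A1: continuation. acc=(acc<<6)|0x21=0x269A1
Completed: cp=U+269A1 (starts at byte 4)

Answer: U+0070 U+044D U+004D U+269A1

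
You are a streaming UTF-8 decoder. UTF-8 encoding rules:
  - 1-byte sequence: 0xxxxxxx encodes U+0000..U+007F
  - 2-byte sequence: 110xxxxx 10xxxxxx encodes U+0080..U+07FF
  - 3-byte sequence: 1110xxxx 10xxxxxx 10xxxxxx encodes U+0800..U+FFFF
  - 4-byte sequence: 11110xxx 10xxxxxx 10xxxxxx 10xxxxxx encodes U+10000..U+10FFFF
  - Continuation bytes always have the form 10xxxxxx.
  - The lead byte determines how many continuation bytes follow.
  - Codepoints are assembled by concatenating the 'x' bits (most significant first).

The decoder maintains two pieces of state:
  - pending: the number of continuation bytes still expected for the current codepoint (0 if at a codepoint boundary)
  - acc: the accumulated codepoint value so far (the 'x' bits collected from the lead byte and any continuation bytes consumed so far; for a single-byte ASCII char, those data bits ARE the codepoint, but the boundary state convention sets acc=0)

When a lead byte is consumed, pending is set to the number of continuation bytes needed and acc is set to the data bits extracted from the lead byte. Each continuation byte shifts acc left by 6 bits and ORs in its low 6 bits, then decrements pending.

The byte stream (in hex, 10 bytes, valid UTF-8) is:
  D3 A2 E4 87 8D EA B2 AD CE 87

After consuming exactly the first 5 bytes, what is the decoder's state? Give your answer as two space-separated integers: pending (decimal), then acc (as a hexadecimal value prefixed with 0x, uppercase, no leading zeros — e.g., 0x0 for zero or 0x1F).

Answer: 0 0x41CD

Derivation:
Byte[0]=D3: 2-byte lead. pending=1, acc=0x13
Byte[1]=A2: continuation. acc=(acc<<6)|0x22=0x4E2, pending=0
Byte[2]=E4: 3-byte lead. pending=2, acc=0x4
Byte[3]=87: continuation. acc=(acc<<6)|0x07=0x107, pending=1
Byte[4]=8D: continuation. acc=(acc<<6)|0x0D=0x41CD, pending=0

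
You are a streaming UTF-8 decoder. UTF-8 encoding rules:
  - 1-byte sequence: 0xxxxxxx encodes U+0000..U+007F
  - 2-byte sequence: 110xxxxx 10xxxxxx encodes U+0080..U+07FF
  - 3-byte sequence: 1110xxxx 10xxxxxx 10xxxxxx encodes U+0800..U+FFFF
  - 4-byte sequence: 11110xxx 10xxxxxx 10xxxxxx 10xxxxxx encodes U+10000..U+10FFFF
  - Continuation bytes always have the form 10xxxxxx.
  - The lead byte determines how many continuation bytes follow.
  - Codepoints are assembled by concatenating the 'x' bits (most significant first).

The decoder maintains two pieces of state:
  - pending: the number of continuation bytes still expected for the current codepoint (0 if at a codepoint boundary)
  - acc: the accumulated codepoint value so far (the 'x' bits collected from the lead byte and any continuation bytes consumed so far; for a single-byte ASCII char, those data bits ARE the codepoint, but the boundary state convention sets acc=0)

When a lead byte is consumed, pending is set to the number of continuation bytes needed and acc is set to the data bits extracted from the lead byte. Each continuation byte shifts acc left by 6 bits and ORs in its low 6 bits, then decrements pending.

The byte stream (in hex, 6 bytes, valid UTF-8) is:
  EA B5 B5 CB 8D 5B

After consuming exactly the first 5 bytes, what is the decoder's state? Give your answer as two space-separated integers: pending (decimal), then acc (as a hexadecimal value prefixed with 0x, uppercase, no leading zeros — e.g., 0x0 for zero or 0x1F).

Byte[0]=EA: 3-byte lead. pending=2, acc=0xA
Byte[1]=B5: continuation. acc=(acc<<6)|0x35=0x2B5, pending=1
Byte[2]=B5: continuation. acc=(acc<<6)|0x35=0xAD75, pending=0
Byte[3]=CB: 2-byte lead. pending=1, acc=0xB
Byte[4]=8D: continuation. acc=(acc<<6)|0x0D=0x2CD, pending=0

Answer: 0 0x2CD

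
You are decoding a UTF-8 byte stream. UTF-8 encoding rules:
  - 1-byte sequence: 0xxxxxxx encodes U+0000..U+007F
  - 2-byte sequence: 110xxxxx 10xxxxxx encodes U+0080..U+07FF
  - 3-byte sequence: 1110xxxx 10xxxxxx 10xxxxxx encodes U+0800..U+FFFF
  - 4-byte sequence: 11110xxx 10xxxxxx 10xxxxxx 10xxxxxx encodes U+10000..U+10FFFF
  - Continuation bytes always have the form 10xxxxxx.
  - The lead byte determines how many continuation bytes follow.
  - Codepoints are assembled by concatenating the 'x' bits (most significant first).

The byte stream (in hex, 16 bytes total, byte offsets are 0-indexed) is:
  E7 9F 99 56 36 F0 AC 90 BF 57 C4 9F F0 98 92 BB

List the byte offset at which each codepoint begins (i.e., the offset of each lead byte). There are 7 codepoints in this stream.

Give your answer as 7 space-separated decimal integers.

Answer: 0 3 4 5 9 10 12

Derivation:
Byte[0]=E7: 3-byte lead, need 2 cont bytes. acc=0x7
Byte[1]=9F: continuation. acc=(acc<<6)|0x1F=0x1DF
Byte[2]=99: continuation. acc=(acc<<6)|0x19=0x77D9
Completed: cp=U+77D9 (starts at byte 0)
Byte[3]=56: 1-byte ASCII. cp=U+0056
Byte[4]=36: 1-byte ASCII. cp=U+0036
Byte[5]=F0: 4-byte lead, need 3 cont bytes. acc=0x0
Byte[6]=AC: continuation. acc=(acc<<6)|0x2C=0x2C
Byte[7]=90: continuation. acc=(acc<<6)|0x10=0xB10
Byte[8]=BF: continuation. acc=(acc<<6)|0x3F=0x2C43F
Completed: cp=U+2C43F (starts at byte 5)
Byte[9]=57: 1-byte ASCII. cp=U+0057
Byte[10]=C4: 2-byte lead, need 1 cont bytes. acc=0x4
Byte[11]=9F: continuation. acc=(acc<<6)|0x1F=0x11F
Completed: cp=U+011F (starts at byte 10)
Byte[12]=F0: 4-byte lead, need 3 cont bytes. acc=0x0
Byte[13]=98: continuation. acc=(acc<<6)|0x18=0x18
Byte[14]=92: continuation. acc=(acc<<6)|0x12=0x612
Byte[15]=BB: continuation. acc=(acc<<6)|0x3B=0x184BB
Completed: cp=U+184BB (starts at byte 12)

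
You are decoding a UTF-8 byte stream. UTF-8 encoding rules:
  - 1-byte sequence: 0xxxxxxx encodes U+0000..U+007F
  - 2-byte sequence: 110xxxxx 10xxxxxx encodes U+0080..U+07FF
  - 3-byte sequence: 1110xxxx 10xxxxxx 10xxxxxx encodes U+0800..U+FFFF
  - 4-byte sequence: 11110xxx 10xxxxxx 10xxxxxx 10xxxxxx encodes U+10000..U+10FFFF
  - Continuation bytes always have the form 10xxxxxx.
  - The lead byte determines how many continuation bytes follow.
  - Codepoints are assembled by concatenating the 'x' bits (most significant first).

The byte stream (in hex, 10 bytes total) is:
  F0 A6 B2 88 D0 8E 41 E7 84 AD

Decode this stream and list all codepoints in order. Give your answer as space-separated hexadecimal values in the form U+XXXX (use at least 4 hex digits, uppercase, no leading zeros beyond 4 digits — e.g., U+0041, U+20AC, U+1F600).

Answer: U+26C88 U+040E U+0041 U+712D

Derivation:
Byte[0]=F0: 4-byte lead, need 3 cont bytes. acc=0x0
Byte[1]=A6: continuation. acc=(acc<<6)|0x26=0x26
Byte[2]=B2: continuation. acc=(acc<<6)|0x32=0x9B2
Byte[3]=88: continuation. acc=(acc<<6)|0x08=0x26C88
Completed: cp=U+26C88 (starts at byte 0)
Byte[4]=D0: 2-byte lead, need 1 cont bytes. acc=0x10
Byte[5]=8E: continuation. acc=(acc<<6)|0x0E=0x40E
Completed: cp=U+040E (starts at byte 4)
Byte[6]=41: 1-byte ASCII. cp=U+0041
Byte[7]=E7: 3-byte lead, need 2 cont bytes. acc=0x7
Byte[8]=84: continuation. acc=(acc<<6)|0x04=0x1C4
Byte[9]=AD: continuation. acc=(acc<<6)|0x2D=0x712D
Completed: cp=U+712D (starts at byte 7)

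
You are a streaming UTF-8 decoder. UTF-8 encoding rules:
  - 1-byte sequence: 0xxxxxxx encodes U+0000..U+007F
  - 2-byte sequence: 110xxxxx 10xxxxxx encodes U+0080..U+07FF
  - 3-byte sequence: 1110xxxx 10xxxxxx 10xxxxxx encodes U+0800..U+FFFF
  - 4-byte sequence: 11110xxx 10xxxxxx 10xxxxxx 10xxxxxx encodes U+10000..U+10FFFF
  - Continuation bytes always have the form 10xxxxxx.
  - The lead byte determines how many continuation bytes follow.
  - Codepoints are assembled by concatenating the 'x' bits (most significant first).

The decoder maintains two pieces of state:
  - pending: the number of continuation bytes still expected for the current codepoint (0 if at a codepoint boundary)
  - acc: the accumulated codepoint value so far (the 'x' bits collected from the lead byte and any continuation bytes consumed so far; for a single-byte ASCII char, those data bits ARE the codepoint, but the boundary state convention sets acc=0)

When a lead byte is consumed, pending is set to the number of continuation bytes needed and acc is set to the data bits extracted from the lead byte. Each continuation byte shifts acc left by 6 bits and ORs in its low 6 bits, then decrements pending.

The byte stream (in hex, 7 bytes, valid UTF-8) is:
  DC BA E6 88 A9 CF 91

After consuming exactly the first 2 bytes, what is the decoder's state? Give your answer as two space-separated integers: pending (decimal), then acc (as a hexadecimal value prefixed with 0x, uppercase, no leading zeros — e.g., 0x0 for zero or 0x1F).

Byte[0]=DC: 2-byte lead. pending=1, acc=0x1C
Byte[1]=BA: continuation. acc=(acc<<6)|0x3A=0x73A, pending=0

Answer: 0 0x73A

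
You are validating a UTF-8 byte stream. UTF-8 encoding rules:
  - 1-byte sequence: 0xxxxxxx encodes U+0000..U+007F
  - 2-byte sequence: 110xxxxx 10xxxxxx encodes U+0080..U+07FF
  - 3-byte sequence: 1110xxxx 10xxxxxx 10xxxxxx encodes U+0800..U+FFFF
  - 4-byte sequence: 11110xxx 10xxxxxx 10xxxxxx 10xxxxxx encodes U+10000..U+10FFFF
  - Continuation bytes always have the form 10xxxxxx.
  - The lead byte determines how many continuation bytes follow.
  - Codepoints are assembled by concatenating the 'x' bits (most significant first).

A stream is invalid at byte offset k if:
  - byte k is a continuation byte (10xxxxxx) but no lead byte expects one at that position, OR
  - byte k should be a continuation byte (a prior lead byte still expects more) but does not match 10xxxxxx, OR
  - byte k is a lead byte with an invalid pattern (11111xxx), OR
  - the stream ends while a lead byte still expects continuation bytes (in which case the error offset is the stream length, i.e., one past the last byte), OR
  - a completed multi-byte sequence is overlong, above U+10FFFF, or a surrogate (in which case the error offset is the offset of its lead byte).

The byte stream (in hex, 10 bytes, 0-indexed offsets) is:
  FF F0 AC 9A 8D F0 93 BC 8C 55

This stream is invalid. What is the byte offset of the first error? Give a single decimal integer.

Byte[0]=FF: INVALID lead byte (not 0xxx/110x/1110/11110)

Answer: 0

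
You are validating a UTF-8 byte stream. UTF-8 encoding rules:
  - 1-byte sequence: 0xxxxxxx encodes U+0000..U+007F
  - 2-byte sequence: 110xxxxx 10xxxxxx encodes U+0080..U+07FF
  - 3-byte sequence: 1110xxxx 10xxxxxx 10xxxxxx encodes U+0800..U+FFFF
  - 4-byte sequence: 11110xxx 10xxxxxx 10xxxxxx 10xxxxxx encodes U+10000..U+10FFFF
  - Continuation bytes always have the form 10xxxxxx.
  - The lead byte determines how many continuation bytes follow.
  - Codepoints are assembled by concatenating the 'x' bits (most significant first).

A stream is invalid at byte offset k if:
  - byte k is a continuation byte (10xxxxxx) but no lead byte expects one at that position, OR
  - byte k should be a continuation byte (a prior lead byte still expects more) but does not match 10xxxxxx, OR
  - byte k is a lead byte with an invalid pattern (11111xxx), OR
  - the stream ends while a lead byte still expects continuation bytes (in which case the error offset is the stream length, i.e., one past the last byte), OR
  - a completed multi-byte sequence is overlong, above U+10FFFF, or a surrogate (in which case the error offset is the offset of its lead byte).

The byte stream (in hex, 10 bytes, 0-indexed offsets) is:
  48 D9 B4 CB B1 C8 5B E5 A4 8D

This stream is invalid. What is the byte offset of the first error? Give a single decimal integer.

Byte[0]=48: 1-byte ASCII. cp=U+0048
Byte[1]=D9: 2-byte lead, need 1 cont bytes. acc=0x19
Byte[2]=B4: continuation. acc=(acc<<6)|0x34=0x674
Completed: cp=U+0674 (starts at byte 1)
Byte[3]=CB: 2-byte lead, need 1 cont bytes. acc=0xB
Byte[4]=B1: continuation. acc=(acc<<6)|0x31=0x2F1
Completed: cp=U+02F1 (starts at byte 3)
Byte[5]=C8: 2-byte lead, need 1 cont bytes. acc=0x8
Byte[6]=5B: expected 10xxxxxx continuation. INVALID

Answer: 6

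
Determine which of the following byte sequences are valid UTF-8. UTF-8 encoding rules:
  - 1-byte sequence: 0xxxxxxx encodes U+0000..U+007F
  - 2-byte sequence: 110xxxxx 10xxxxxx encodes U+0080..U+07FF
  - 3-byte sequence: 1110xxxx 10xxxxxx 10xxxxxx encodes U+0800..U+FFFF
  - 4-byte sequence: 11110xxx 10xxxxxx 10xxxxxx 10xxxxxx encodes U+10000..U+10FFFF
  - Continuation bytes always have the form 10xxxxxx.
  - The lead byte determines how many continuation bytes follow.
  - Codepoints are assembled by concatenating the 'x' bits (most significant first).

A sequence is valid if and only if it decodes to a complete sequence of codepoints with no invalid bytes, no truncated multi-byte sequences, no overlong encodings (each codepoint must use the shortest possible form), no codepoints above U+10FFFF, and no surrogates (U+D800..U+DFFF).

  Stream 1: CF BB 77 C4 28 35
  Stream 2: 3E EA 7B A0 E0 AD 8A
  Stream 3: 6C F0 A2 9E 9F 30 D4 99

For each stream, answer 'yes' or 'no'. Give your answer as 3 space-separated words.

Stream 1: error at byte offset 4. INVALID
Stream 2: error at byte offset 2. INVALID
Stream 3: decodes cleanly. VALID

Answer: no no yes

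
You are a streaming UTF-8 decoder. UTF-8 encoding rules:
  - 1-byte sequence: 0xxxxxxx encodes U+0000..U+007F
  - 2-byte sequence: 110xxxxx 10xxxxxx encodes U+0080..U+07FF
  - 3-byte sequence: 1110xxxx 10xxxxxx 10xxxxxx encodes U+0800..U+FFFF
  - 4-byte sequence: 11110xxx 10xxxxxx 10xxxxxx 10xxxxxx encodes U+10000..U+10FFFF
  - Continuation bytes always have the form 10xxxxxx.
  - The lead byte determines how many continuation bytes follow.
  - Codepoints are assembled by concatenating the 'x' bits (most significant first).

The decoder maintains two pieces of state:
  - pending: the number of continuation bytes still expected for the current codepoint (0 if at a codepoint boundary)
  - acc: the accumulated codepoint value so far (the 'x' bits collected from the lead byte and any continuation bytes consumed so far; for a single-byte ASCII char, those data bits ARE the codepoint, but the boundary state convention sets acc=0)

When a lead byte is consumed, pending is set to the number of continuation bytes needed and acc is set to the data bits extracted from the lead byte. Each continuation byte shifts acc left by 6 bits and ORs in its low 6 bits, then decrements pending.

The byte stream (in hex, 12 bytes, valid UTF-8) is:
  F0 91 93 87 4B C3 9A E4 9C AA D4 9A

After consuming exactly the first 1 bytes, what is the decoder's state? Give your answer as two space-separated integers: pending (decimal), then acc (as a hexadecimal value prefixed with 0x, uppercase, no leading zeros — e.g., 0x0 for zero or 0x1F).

Byte[0]=F0: 4-byte lead. pending=3, acc=0x0

Answer: 3 0x0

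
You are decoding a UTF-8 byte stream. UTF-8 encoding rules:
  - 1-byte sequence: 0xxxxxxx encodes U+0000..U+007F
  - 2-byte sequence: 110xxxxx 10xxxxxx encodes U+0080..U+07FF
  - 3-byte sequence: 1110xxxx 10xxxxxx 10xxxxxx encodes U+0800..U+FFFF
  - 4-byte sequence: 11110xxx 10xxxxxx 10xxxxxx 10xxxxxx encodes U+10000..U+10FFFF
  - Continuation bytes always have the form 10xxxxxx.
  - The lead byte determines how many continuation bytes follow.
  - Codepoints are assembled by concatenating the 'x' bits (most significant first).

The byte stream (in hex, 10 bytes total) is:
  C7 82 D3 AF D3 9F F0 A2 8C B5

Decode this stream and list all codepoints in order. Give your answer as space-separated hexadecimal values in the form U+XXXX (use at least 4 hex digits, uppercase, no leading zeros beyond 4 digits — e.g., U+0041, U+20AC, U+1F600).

Answer: U+01C2 U+04EF U+04DF U+22335

Derivation:
Byte[0]=C7: 2-byte lead, need 1 cont bytes. acc=0x7
Byte[1]=82: continuation. acc=(acc<<6)|0x02=0x1C2
Completed: cp=U+01C2 (starts at byte 0)
Byte[2]=D3: 2-byte lead, need 1 cont bytes. acc=0x13
Byte[3]=AF: continuation. acc=(acc<<6)|0x2F=0x4EF
Completed: cp=U+04EF (starts at byte 2)
Byte[4]=D3: 2-byte lead, need 1 cont bytes. acc=0x13
Byte[5]=9F: continuation. acc=(acc<<6)|0x1F=0x4DF
Completed: cp=U+04DF (starts at byte 4)
Byte[6]=F0: 4-byte lead, need 3 cont bytes. acc=0x0
Byte[7]=A2: continuation. acc=(acc<<6)|0x22=0x22
Byte[8]=8C: continuation. acc=(acc<<6)|0x0C=0x88C
Byte[9]=B5: continuation. acc=(acc<<6)|0x35=0x22335
Completed: cp=U+22335 (starts at byte 6)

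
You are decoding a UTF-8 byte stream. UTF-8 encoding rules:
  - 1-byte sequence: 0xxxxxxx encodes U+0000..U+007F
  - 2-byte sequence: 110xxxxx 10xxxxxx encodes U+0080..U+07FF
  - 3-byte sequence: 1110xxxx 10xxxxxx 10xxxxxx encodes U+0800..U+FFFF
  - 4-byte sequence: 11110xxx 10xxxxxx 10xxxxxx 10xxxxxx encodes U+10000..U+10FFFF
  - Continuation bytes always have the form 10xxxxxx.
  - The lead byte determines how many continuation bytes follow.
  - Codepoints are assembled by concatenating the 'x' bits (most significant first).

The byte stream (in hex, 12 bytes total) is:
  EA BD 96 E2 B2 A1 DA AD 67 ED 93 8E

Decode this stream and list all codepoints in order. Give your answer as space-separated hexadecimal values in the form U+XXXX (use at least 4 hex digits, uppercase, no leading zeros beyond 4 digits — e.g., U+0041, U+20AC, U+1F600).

Byte[0]=EA: 3-byte lead, need 2 cont bytes. acc=0xA
Byte[1]=BD: continuation. acc=(acc<<6)|0x3D=0x2BD
Byte[2]=96: continuation. acc=(acc<<6)|0x16=0xAF56
Completed: cp=U+AF56 (starts at byte 0)
Byte[3]=E2: 3-byte lead, need 2 cont bytes. acc=0x2
Byte[4]=B2: continuation. acc=(acc<<6)|0x32=0xB2
Byte[5]=A1: continuation. acc=(acc<<6)|0x21=0x2CA1
Completed: cp=U+2CA1 (starts at byte 3)
Byte[6]=DA: 2-byte lead, need 1 cont bytes. acc=0x1A
Byte[7]=AD: continuation. acc=(acc<<6)|0x2D=0x6AD
Completed: cp=U+06AD (starts at byte 6)
Byte[8]=67: 1-byte ASCII. cp=U+0067
Byte[9]=ED: 3-byte lead, need 2 cont bytes. acc=0xD
Byte[10]=93: continuation. acc=(acc<<6)|0x13=0x353
Byte[11]=8E: continuation. acc=(acc<<6)|0x0E=0xD4CE
Completed: cp=U+D4CE (starts at byte 9)

Answer: U+AF56 U+2CA1 U+06AD U+0067 U+D4CE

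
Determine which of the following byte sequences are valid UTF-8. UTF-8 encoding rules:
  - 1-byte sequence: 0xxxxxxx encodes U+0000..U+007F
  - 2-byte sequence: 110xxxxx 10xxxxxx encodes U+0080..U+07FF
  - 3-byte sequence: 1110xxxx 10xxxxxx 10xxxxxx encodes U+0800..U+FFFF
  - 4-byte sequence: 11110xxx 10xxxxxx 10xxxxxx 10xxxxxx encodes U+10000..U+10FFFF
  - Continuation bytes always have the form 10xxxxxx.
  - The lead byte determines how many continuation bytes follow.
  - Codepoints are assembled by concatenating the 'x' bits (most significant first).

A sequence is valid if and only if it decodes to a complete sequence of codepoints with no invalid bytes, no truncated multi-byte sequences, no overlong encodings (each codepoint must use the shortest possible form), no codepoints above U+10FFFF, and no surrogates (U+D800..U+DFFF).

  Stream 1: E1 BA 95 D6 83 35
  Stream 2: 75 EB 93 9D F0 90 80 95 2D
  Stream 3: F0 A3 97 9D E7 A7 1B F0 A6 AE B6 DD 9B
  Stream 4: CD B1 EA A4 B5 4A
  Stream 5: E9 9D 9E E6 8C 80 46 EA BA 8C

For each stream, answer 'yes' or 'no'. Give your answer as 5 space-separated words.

Stream 1: decodes cleanly. VALID
Stream 2: decodes cleanly. VALID
Stream 3: error at byte offset 6. INVALID
Stream 4: decodes cleanly. VALID
Stream 5: decodes cleanly. VALID

Answer: yes yes no yes yes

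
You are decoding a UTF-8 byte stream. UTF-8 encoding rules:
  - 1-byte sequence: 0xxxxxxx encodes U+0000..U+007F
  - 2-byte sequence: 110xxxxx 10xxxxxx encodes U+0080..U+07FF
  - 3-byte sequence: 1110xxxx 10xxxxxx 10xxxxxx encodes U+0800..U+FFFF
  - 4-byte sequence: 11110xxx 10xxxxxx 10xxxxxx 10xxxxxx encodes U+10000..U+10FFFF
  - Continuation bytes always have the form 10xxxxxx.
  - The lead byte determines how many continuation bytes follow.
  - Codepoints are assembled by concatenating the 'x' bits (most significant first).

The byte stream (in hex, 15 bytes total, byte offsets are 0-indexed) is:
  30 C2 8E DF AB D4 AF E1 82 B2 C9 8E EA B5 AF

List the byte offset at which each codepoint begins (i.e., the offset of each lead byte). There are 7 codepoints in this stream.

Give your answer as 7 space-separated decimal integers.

Byte[0]=30: 1-byte ASCII. cp=U+0030
Byte[1]=C2: 2-byte lead, need 1 cont bytes. acc=0x2
Byte[2]=8E: continuation. acc=(acc<<6)|0x0E=0x8E
Completed: cp=U+008E (starts at byte 1)
Byte[3]=DF: 2-byte lead, need 1 cont bytes. acc=0x1F
Byte[4]=AB: continuation. acc=(acc<<6)|0x2B=0x7EB
Completed: cp=U+07EB (starts at byte 3)
Byte[5]=D4: 2-byte lead, need 1 cont bytes. acc=0x14
Byte[6]=AF: continuation. acc=(acc<<6)|0x2F=0x52F
Completed: cp=U+052F (starts at byte 5)
Byte[7]=E1: 3-byte lead, need 2 cont bytes. acc=0x1
Byte[8]=82: continuation. acc=(acc<<6)|0x02=0x42
Byte[9]=B2: continuation. acc=(acc<<6)|0x32=0x10B2
Completed: cp=U+10B2 (starts at byte 7)
Byte[10]=C9: 2-byte lead, need 1 cont bytes. acc=0x9
Byte[11]=8E: continuation. acc=(acc<<6)|0x0E=0x24E
Completed: cp=U+024E (starts at byte 10)
Byte[12]=EA: 3-byte lead, need 2 cont bytes. acc=0xA
Byte[13]=B5: continuation. acc=(acc<<6)|0x35=0x2B5
Byte[14]=AF: continuation. acc=(acc<<6)|0x2F=0xAD6F
Completed: cp=U+AD6F (starts at byte 12)

Answer: 0 1 3 5 7 10 12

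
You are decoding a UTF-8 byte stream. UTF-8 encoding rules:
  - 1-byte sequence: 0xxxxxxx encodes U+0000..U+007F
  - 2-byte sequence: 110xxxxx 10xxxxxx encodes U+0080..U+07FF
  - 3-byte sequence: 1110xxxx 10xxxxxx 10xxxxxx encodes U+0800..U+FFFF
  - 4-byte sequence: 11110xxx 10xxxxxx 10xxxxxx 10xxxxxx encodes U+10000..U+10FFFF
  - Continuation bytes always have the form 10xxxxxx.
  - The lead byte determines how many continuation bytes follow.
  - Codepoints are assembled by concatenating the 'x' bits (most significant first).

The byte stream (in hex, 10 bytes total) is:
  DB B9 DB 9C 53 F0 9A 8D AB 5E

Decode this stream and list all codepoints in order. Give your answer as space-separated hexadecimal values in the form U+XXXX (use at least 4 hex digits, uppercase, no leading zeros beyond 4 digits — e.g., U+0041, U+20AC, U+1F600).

Answer: U+06F9 U+06DC U+0053 U+1A36B U+005E

Derivation:
Byte[0]=DB: 2-byte lead, need 1 cont bytes. acc=0x1B
Byte[1]=B9: continuation. acc=(acc<<6)|0x39=0x6F9
Completed: cp=U+06F9 (starts at byte 0)
Byte[2]=DB: 2-byte lead, need 1 cont bytes. acc=0x1B
Byte[3]=9C: continuation. acc=(acc<<6)|0x1C=0x6DC
Completed: cp=U+06DC (starts at byte 2)
Byte[4]=53: 1-byte ASCII. cp=U+0053
Byte[5]=F0: 4-byte lead, need 3 cont bytes. acc=0x0
Byte[6]=9A: continuation. acc=(acc<<6)|0x1A=0x1A
Byte[7]=8D: continuation. acc=(acc<<6)|0x0D=0x68D
Byte[8]=AB: continuation. acc=(acc<<6)|0x2B=0x1A36B
Completed: cp=U+1A36B (starts at byte 5)
Byte[9]=5E: 1-byte ASCII. cp=U+005E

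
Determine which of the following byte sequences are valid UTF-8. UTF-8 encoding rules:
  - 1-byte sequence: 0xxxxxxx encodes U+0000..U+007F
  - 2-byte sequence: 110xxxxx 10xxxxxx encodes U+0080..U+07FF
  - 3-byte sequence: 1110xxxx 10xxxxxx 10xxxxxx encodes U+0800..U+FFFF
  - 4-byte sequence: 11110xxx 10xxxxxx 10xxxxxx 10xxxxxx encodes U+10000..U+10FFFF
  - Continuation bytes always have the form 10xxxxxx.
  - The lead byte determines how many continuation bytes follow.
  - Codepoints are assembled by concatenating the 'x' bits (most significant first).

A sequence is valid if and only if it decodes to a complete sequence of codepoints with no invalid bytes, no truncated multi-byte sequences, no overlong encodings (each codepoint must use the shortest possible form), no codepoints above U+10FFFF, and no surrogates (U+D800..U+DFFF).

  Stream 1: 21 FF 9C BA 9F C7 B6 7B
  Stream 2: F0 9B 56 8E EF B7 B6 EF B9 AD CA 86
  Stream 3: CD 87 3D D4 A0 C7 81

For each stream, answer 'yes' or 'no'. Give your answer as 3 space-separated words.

Answer: no no yes

Derivation:
Stream 1: error at byte offset 1. INVALID
Stream 2: error at byte offset 2. INVALID
Stream 3: decodes cleanly. VALID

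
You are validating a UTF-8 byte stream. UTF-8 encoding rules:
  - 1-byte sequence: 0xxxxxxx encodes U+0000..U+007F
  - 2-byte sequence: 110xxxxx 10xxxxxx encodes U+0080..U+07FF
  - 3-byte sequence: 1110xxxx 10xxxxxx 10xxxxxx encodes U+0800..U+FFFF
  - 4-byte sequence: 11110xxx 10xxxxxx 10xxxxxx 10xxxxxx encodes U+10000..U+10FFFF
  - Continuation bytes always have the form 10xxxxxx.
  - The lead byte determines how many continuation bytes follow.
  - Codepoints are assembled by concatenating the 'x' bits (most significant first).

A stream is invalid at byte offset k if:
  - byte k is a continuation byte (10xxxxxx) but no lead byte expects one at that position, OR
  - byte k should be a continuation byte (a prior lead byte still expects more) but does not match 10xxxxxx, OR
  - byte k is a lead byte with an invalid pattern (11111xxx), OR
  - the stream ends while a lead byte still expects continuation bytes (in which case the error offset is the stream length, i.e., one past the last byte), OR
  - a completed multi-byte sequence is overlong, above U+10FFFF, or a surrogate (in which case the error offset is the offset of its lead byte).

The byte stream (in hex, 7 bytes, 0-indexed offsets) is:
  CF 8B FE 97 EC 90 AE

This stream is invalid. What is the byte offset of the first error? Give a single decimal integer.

Answer: 2

Derivation:
Byte[0]=CF: 2-byte lead, need 1 cont bytes. acc=0xF
Byte[1]=8B: continuation. acc=(acc<<6)|0x0B=0x3CB
Completed: cp=U+03CB (starts at byte 0)
Byte[2]=FE: INVALID lead byte (not 0xxx/110x/1110/11110)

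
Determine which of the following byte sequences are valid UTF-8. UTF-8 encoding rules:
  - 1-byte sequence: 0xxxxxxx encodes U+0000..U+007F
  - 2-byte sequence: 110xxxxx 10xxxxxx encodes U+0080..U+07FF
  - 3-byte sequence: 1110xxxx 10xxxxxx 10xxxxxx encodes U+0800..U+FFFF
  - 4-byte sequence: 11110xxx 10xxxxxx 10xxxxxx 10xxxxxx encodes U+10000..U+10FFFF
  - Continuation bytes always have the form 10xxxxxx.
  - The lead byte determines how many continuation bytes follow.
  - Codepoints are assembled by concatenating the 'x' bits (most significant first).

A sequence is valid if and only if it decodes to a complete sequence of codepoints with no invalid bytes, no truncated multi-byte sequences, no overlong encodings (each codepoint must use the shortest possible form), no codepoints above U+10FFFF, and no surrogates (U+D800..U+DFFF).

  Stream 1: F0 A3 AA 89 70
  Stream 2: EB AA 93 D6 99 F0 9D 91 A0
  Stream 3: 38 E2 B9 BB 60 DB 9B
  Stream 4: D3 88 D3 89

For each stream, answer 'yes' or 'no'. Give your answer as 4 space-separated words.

Stream 1: decodes cleanly. VALID
Stream 2: decodes cleanly. VALID
Stream 3: decodes cleanly. VALID
Stream 4: decodes cleanly. VALID

Answer: yes yes yes yes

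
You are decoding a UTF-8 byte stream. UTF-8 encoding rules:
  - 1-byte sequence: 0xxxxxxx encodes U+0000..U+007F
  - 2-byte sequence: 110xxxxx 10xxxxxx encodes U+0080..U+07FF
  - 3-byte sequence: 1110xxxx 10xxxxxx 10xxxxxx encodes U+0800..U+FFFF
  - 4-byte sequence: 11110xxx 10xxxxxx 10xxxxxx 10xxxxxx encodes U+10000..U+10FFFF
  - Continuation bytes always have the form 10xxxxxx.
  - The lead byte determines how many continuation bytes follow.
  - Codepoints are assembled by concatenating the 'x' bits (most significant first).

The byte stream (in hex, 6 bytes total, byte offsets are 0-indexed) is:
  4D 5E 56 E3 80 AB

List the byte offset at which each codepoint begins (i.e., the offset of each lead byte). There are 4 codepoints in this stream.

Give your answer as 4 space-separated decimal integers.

Answer: 0 1 2 3

Derivation:
Byte[0]=4D: 1-byte ASCII. cp=U+004D
Byte[1]=5E: 1-byte ASCII. cp=U+005E
Byte[2]=56: 1-byte ASCII. cp=U+0056
Byte[3]=E3: 3-byte lead, need 2 cont bytes. acc=0x3
Byte[4]=80: continuation. acc=(acc<<6)|0x00=0xC0
Byte[5]=AB: continuation. acc=(acc<<6)|0x2B=0x302B
Completed: cp=U+302B (starts at byte 3)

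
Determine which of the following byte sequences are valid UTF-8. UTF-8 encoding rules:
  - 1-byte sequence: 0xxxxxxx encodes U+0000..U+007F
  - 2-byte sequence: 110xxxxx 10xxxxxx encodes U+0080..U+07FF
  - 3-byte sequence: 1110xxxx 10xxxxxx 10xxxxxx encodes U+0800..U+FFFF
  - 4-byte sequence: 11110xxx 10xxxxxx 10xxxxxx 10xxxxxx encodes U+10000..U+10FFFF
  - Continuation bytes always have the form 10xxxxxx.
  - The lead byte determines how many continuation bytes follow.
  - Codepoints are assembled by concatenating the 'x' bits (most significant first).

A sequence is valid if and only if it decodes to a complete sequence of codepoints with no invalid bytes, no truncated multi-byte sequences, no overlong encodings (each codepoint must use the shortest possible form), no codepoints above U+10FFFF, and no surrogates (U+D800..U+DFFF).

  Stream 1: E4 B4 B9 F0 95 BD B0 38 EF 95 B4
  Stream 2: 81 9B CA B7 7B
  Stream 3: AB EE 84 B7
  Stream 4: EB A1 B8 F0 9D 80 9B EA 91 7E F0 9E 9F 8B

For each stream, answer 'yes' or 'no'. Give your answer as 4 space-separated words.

Stream 1: decodes cleanly. VALID
Stream 2: error at byte offset 0. INVALID
Stream 3: error at byte offset 0. INVALID
Stream 4: error at byte offset 9. INVALID

Answer: yes no no no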